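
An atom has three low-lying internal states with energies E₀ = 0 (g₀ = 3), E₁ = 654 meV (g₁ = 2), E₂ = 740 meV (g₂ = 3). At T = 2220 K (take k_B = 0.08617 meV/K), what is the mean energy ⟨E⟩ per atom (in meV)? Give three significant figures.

k_BT = 0.08617 × 2220 K = 191.30 meV.
Eᵢ/kT = 0, 3.4187, 3.8683.
Z = Σ gᵢe^(−Eᵢ/kT) = 3·e^(−0) + 2·e^(−3.4187) + 3·e^(−3.8683) = 3.0000 + 0.065510 + 0.062682 = 3.1282.
⟨E⟩ = Σ Eᵢ gᵢe^(−Eᵢ/kT) / Z = (0·3.0000 + 654·0.065510 + 740·0.062682) / 3.1282 = 28.5 meV.

28.5 meV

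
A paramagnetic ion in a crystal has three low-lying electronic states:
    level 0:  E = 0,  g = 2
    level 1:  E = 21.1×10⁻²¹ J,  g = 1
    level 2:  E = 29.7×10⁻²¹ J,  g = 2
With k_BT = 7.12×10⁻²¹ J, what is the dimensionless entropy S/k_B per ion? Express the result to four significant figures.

0.8689

Eᵢ/kT = 0, 2.96348, 4.17135.
Z = Σ gᵢe^(−Eᵢ/kT) = 2·e^(−0) + 1·e^(−2.96348) + 2·e^(−4.17135) = 2.00000 + 0.0516389 + 0.0308628 = 2.08250.
⟨E⟩ = Σ EᵢPᵢ = 0.963364 ×10⁻²¹ J.
S/k_B = ln Z + ⟨E⟩/kT = ln(2.08250) + 0.963364/7.12 = 0.733569 + 0.135304 = 0.8689.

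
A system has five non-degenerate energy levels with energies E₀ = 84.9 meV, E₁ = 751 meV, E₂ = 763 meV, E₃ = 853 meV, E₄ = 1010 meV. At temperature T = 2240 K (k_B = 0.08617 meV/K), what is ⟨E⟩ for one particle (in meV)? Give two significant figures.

k_BT = 0.08617 × 2240 K = 193.0 meV.
Eᵢ/kT = 0.4399, 3.891, 3.953, 4.420, 5.233.
Z = Σ e^(−Eᵢ/kT) = e^(−0.4399) + e^(−3.891) + e^(−3.953) + e^(−4.420) + e^(−5.233) = 0.6441 + 0.02042 + 0.01920 + 0.01203 + 0.005337 = 0.7011.
⟨E⟩ = Σ Eᵢ e^(−Eᵢ/kT) / Z = (84.9·0.6441 + 751·0.02042 + 763·0.01920 + 853·0.01203 + 1010·0.005337) / 0.7011 = 140 meV.

140 meV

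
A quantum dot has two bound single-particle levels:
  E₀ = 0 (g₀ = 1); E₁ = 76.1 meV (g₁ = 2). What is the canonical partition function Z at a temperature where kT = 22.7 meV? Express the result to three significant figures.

Z = 1.07

Eᵢ/kT = 0, 3.3524.
Z = Σ gᵢe^(−Eᵢ/kT) = 1·e^(−0) + 2·e^(−3.3524) = 1.0000 + 0.070001 = 1.0700.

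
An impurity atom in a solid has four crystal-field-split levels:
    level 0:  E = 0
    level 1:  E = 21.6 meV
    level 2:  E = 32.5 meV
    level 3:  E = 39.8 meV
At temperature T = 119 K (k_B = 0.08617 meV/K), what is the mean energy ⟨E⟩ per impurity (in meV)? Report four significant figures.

k_BT = 0.08617 × 119 K = 10.2542 meV.
Eᵢ/kT = 0, 2.10645, 3.16943, 3.88134.
Z = Σ e^(−Eᵢ/kT) = e^(−0) + e^(−2.10645) + e^(−3.16943) + e^(−3.88134) = 1.00000 + 0.121669 + 0.0420275 + 0.0206232 = 1.18432.
⟨E⟩ = Σ Eᵢ e^(−Eᵢ/kT) / Z = (0·1.00000 + 21.6·0.121669 + 32.5·0.0420275 + 39.8·0.0206232) / 1.18432 = 4.065 meV.

4.065 meV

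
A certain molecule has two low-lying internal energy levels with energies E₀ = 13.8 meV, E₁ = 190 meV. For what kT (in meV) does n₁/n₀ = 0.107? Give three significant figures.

78.8 meV

n₁/n₀ = exp[−(E₁−E₀)/kT] = 0.107.
⇒ (E₁−E₀)/kT = ln(1/0.107) = ln(9.3458) = 2.2349.
kT = 176.2 meV / 2.2349 = 78.8 meV.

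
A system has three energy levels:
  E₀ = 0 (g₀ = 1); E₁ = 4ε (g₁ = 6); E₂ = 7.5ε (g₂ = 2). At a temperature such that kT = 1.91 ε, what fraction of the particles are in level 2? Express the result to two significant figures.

0.022

Eᵢ/kT = 0, 2.094, 3.927.
Z = Σ gᵢe^(−Eᵢ/kT) = 1·e^(−0) + 6·e^(−2.094) + 2·e^(−3.927) = 1.000 + 0.7392 + 0.03941 = 1.779.
P₂ = g₂ e^(−E₂/kT) / Z = 0.03941/1.779 = 0.022.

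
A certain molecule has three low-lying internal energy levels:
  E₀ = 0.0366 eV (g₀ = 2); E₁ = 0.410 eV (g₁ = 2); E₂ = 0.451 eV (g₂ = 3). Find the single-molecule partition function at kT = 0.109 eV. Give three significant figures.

Z = 1.52

Eᵢ/kT = 0.33578, 3.7615, 4.1376.
Z = Σ gᵢe^(−Eᵢ/kT) = 2·e^(−0.33578) + 2·e^(−3.7615) + 3·e^(−4.1376) = 1.4296 + 0.046498 + 0.047883 = 1.5240.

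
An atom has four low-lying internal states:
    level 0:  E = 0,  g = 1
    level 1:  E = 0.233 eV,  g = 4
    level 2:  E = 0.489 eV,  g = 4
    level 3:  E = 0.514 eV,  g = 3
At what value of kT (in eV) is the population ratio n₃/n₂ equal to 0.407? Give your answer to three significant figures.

n₃/n₂ = (g₃/g₂) exp[−(E₃−E₂)/kT] = 0.407.
⇒ (E₃−E₂)/kT = ln((3/4)/0.407) = ln(1.8428) = 0.61129.
kT = 0.025 eV / 0.61129 = 0.0409 eV.

0.0409 eV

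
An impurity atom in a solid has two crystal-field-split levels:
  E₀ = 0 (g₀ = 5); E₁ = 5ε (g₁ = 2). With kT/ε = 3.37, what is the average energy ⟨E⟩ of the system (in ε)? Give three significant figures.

Eᵢ/kT = 0, 1.4837.
Z = Σ gᵢe^(−Eᵢ/kT) = 5·e^(−0) + 2·e^(−1.4837) = 5.0000 + 0.45359 = 5.4536.
⟨E⟩ = Σ Eᵢ gᵢe^(−Eᵢ/kT) / Z = (0·5.0000 + 5·0.45359) / 5.4536 = 0.416 ε.

0.416 ε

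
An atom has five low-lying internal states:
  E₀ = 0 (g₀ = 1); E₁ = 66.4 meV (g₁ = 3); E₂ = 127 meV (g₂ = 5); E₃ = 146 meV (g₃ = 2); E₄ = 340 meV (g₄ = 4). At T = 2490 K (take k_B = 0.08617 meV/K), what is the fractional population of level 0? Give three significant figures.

k_BT = 0.08617 × 2490 K = 214.56 meV.
Eᵢ/kT = 0, 0.30947, 0.59191, 0.68046, 1.5846.
Z = Σ gᵢe^(−Eᵢ/kT) = 1·e^(−0) + 3·e^(−0.30947) + 5·e^(−0.59191) + 2·e^(−0.68046) + 4·e^(−1.5846) = 1.0000 + 2.2015 + 2.7663 + 1.0128 + 0.82012 = 7.8007.
P₀ = g₀ e^(−E₀/kT) / Z = 1.0000/7.8007 = 0.128.

0.128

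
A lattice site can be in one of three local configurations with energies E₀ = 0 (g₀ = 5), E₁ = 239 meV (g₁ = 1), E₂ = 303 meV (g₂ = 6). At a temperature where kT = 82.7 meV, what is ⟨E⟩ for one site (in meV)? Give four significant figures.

Eᵢ/kT = 0, 2.88996, 3.66385.
Z = Σ gᵢe^(−Eᵢ/kT) = 5·e^(−0) + 1·e^(−2.88996) + 6·e^(−3.66385) = 5.00000 + 0.0555784 + 0.153802 = 5.20938.
⟨E⟩ = Σ Eᵢ gᵢe^(−Eᵢ/kT) / Z = (0·5.00000 + 239·0.0555784 + 303·0.153802) / 5.20938 = 11.50 meV.

11.50 meV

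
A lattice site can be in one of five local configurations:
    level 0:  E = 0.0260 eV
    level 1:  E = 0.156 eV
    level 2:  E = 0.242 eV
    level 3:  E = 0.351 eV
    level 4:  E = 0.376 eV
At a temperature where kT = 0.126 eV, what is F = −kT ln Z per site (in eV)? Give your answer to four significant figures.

-0.03895 eV

Eᵢ/kT = 0.206349, 1.23810, 1.92063, 2.78571, 2.98413.
Z = Σ e^(−Eᵢ/kT) = e^(−0.206349) + e^(−1.23810) + e^(−1.92063) + e^(−2.78571) + e^(−2.98413) = 0.813549 + 0.289935 + 0.146515 + 0.0616853 + 0.0505835 = 1.36227.
F = −kT ln Z = −0.126 × ln(1.36227) = −0.126 × 0.309152 = -0.03895 eV.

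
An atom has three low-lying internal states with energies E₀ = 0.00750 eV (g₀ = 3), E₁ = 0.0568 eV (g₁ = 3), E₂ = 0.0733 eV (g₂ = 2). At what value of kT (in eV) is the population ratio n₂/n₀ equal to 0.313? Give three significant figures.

0.0870 eV

n₂/n₀ = (g₂/g₀) exp[−(E₂−E₀)/kT] = 0.313.
⇒ (E₂−E₀)/kT = ln((2/3)/0.313) = ln(2.1299) = 0.75608.
kT = 0.06580 eV / 0.75608 = 0.0870 eV.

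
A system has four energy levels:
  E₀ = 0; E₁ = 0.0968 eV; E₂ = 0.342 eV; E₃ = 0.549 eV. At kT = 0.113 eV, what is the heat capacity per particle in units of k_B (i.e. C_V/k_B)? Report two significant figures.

Eᵢ/kT = 0, 0.8566, 3.027, 4.858.
Z = Σ e^(−Eᵢ/kT) = e^(−0) + e^(−0.8566) + e^(−3.027) + e^(−4.858) = 1.000 + 0.4246 + 0.04846 + 0.007766 = 1.481.
⟨E⟩ = 0.04182 eV, ⟨E²⟩ = 0.008094 eV².
C_V/k_B = (⟨E²⟩ − ⟨E⟩²)/(kT)² = (0.008094 − 0.001749)/0.01277 = 0.50.

0.50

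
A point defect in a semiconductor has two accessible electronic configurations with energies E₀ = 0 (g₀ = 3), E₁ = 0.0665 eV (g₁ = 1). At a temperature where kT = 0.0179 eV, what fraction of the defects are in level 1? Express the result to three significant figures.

Eᵢ/kT = 0, 3.7151.
Z = Σ gᵢe^(−Eᵢ/kT) = 3·e^(−0) + 1·e^(−3.7151) = 3.0000 + 0.024353 = 3.0244.
P₁ = g₁ e^(−E₁/kT) / Z = 0.024353/3.0244 = 0.00805.

0.00805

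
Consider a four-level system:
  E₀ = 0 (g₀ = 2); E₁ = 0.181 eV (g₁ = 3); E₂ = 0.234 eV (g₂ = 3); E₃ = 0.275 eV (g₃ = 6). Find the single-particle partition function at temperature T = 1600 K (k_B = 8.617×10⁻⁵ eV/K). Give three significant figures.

Z = 4.17

k_BT = 8.617×10⁻⁵ × 1600 K = 0.13787 eV.
Eᵢ/kT = 0, 1.3128, 1.6973, 1.9946.
Z = Σ gᵢe^(−Eᵢ/kT) = 2·e^(−0) + 3·e^(−1.3128) + 3·e^(−1.6973) + 6·e^(−1.9946) = 2.0000 + 0.80720 + 0.54953 + 0.81641 = 4.1731.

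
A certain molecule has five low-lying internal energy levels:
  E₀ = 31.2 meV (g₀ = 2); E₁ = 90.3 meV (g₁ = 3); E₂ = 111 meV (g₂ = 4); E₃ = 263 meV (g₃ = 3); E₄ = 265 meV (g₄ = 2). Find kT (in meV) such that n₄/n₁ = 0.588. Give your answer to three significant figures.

1390 meV

n₄/n₁ = (g₄/g₁) exp[−(E₄−E₁)/kT] = 0.588.
⇒ (E₄−E₁)/kT = ln((2/3)/0.588) = ln(1.1338) = 0.12557.
kT = 174.7 meV / 0.12557 = 1390 meV.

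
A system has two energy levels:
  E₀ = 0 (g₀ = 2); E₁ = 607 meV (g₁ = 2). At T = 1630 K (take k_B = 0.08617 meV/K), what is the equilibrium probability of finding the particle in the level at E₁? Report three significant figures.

k_BT = 0.08617 × 1630 K = 140.46 meV.
Eᵢ/kT = 0, 4.3215.
Z = Σ gᵢe^(−Eᵢ/kT) = 2·e^(−0) + 2·e^(−4.3215) = 2.0000 + 0.026560 = 2.0266.
P₁ = g₁ e^(−E₁/kT) / Z = 0.026560/2.0266 = 0.0131.

0.0131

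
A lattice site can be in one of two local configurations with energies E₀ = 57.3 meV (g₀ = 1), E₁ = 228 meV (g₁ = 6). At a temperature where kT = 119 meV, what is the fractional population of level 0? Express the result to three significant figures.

0.412

Eᵢ/kT = 0.48151, 1.9160.
Z = Σ gᵢe^(−Eᵢ/kT) = 1·e^(−0.48151) + 6·e^(−1.9160) = 0.61785 + 0.88317 = 1.5010.
P₀ = g₀ e^(−E₀/kT) / Z = 0.61785/1.5010 = 0.412.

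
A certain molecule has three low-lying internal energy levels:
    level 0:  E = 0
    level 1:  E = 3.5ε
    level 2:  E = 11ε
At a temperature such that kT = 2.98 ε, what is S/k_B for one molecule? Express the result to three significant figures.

Eᵢ/kT = 0, 1.1745, 3.6913.
Z = Σ e^(−Eᵢ/kT) = e^(−0) + e^(−1.1745) + e^(−3.6913) = 1.0000 + 0.30897 + 0.024940 = 1.3339.
⟨E⟩ = Σ EᵢPᵢ = 1.0164 ε.
S/k_B = ln Z + ⟨E⟩/kT = ln(1.3339) + 1.0164/2.98 = 0.28811 + 0.34107 = 0.629.

0.629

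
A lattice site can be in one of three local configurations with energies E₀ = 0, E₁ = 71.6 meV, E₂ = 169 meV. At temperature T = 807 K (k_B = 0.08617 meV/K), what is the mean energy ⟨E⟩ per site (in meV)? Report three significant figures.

k_BT = 0.08617 × 807 K = 69.539 meV.
Eᵢ/kT = 0, 1.0296, 2.4303.
Z = Σ e^(−Eᵢ/kT) = e^(−0) + e^(−1.0296) + e^(−2.4303) = 1.0000 + 0.35715 + 0.088010 = 1.4452.
⟨E⟩ = Σ Eᵢ e^(−Eᵢ/kT) / Z = (0·1.0000 + 71.6·0.35715 + 169·0.088010) / 1.4452 = 28.0 meV.

28.0 meV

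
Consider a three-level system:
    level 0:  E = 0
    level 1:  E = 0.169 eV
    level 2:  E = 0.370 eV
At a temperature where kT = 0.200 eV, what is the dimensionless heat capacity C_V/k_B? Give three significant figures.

Eᵢ/kT = 0, 0.84500, 1.8500.
Z = Σ e^(−Eᵢ/kT) = e^(−0) + e^(−0.84500) + e^(−1.8500) = 1.0000 + 0.42956 + 0.15724 = 1.5868.
⟨E⟩ = 0.082414 eV, ⟨E²⟩ = 0.021297 eV².
C_V/k_B = (⟨E²⟩ − ⟨E⟩²)/(kT)² = (0.021297 − 0.0067921)/0.040000 = 0.363.

0.363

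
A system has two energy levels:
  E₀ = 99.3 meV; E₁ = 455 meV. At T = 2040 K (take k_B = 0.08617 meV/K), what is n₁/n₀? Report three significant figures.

k_BT = 0.08617 × 2040 K = 175.79 meV.
n₁/n₀ = exp[−(E₁−E₀)/kT] = exp(−(355.7 meV)/(175.79 meV)) = exp(-2.0234) = 0.132.

0.132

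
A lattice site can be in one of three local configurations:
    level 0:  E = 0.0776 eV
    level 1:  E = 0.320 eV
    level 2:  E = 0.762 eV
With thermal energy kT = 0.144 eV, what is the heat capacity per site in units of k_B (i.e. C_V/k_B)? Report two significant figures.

Eᵢ/kT = 0.5389, 2.222, 5.292.
Z = Σ e^(−Eᵢ/kT) = e^(−0.5389) + e^(−2.222) + e^(−5.292) = 0.5834 + 0.1084 + 0.005032 = 0.6968.
⟨E⟩ = 0.1203 eV, ⟨E²⟩ = 0.02517 eV².
C_V/k_B = (⟨E²⟩ − ⟨E⟩²)/(kT)² = (0.02517 − 0.01447)/0.02074 = 0.52.

0.52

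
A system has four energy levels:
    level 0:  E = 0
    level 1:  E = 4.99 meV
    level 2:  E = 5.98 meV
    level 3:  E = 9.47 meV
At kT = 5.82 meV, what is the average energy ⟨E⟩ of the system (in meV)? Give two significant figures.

Eᵢ/kT = 0, 0.8574, 1.027, 1.627.
Z = Σ e^(−Eᵢ/kT) = e^(−0) + e^(−0.8574) + e^(−1.027) + e^(−1.627) = 1.000 + 0.4243 + 0.3581 + 0.1965 = 1.979.
⟨E⟩ = Σ Eᵢ e^(−Eᵢ/kT) / Z = (0·1.000 + 4.99·0.4243 + 5.98·0.3581 + 9.47·0.1965) / 1.979 = 3.1 meV.

3.1 meV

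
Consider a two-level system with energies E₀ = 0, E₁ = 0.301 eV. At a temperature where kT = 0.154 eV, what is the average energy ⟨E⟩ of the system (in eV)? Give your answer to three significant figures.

Eᵢ/kT = 0, 1.9545.
Z = Σ e^(−Eᵢ/kT) = e^(−0) + e^(−1.9545) = 1.0000 + 0.14164 = 1.1416.
⟨E⟩ = Σ Eᵢ e^(−Eᵢ/kT) / Z = (0·1.0000 + 0.301·0.14164) / 1.1416 = 0.0373 eV.

0.0373 eV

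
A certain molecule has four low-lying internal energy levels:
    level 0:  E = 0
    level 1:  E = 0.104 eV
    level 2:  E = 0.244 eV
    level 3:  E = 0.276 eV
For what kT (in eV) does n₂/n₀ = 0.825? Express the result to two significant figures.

n₂/n₀ = exp[−(E₂−E₀)/kT] = 0.825.
⇒ (E₂−E₀)/kT = ln(1/0.825) = ln(1.212) = 0.1923.
kT = 0.244 eV / 0.1923 = 1.3 eV.

1.3 eV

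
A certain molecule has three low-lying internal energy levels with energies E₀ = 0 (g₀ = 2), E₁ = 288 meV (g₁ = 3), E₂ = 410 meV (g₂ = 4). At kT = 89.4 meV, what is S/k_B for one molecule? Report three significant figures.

Eᵢ/kT = 0, 3.2215, 4.5861.
Z = Σ gᵢe^(−Eᵢ/kT) = 2·e^(−0) + 3·e^(−3.2215) + 4·e^(−4.5861) = 2.0000 + 0.11969 + 0.040770 = 2.1605.
⟨E⟩ = Σ EᵢPᵢ = 23.692 meV.
S/k_B = ln Z + ⟨E⟩/kT = ln(2.1605) + 23.692/89.4 = 0.77034 + 0.26501 = 1.04.

1.04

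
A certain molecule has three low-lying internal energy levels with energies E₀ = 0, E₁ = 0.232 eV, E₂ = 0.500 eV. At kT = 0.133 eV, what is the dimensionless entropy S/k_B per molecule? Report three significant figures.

Eᵢ/kT = 0, 1.7444, 3.7594.
Z = Σ e^(−Eᵢ/kT) = e^(−0) + e^(−1.7444) + e^(−3.7594) = 1.0000 + 0.17475 + 0.023298 = 1.1980.
⟨E⟩ = Σ EᵢPᵢ = 0.043565 eV.
S/k_B = ln Z + ⟨E⟩/kT = ln(1.1980) + 0.043565/0.133 = 0.18065 + 0.32756 = 0.508.

0.508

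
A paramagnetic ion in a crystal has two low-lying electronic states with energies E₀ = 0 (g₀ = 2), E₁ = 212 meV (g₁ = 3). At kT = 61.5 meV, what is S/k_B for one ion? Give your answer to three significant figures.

Eᵢ/kT = 0, 3.4472.
Z = Σ gᵢe^(−Eᵢ/kT) = 2·e^(−0) + 3·e^(−3.4472) = 2.0000 + 0.095504 = 2.0955.
⟨E⟩ = Σ EᵢPᵢ = 9.6621 meV.
S/k_B = ln Z + ⟨E⟩/kT = ln(2.0955) + 9.6621/61.5 = 0.73979 + 0.15711 = 0.897.

0.897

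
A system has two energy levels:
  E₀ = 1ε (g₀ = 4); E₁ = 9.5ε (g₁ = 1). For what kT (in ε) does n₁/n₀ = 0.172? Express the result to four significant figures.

22.73 ε

n₁/n₀ = (g₁/g₀) exp[−(E₁−E₀)/kT] = 0.172.
⇒ (E₁−E₀)/kT = ln((1/4)/0.172) = ln(1.45349) = 0.373968.
kT = 8.5ε / 0.373968 = 22.73 ε.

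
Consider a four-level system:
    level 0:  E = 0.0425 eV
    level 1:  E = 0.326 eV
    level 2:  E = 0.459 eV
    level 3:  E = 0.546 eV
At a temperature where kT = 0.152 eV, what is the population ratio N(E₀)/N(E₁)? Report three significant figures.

6.46

n₀/n₁ = exp[−(E₀−E₁)/kT] = exp(−(-0.2835 eV)/(0.152 eV)) = exp(1.8651) = 6.46.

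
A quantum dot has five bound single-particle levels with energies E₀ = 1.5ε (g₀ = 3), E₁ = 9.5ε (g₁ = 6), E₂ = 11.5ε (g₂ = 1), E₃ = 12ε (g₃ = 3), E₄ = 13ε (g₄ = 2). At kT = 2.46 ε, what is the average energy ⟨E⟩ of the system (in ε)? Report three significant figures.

2.31 ε

Eᵢ/kT = 0.60976, 3.8618, 4.6748, 4.8780, 5.2846.
Z = Σ gᵢe^(−Eᵢ/kT) = 3·e^(−0.60976) + 6·e^(−3.8618) + 1·e^(−4.6748) + 3·e^(−4.8780) + 2·e^(−5.2846) = 1.6304 + 0.12618 + 0.0093274 + 0.022837 + 0.010138 = 1.7989.
⟨E⟩ = Σ Eᵢ gᵢe^(−Eᵢ/kT) / Z = (1.5·1.6304 + 9.5·0.12618 + 11.5·0.0093274 + 12·0.022837 + 13·0.010138) / 1.7989 = 2.31 ε.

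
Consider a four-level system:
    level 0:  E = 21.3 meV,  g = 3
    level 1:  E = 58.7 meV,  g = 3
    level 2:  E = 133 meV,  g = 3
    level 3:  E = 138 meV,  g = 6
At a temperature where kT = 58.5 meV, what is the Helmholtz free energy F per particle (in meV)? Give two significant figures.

-82 meV

Eᵢ/kT = 0.3641, 1.003, 2.274, 2.359.
Z = Σ gᵢe^(−Eᵢ/kT) = 3·e^(−0.3641) + 3·e^(−1.003) + 3·e^(−2.274) + 6·e^(−2.359) = 2.084 + 1.100 + 0.3087 + 0.5671 = 4.060.
F = −kT ln Z = −58.5 × ln(4.060) = −58.5 × 1.401 = -82 meV.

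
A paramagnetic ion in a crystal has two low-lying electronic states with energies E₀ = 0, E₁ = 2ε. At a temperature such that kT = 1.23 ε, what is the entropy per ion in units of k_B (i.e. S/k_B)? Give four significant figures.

Eᵢ/kT = 0, 1.62602.
Z = Σ e^(−Eᵢ/kT) = e^(−0) + e^(−1.62602) = 1.00000 + 0.196711 = 1.19671.
⟨E⟩ = Σ EᵢPᵢ = 0.328753 ε.
S/k_B = ln Z + ⟨E⟩/kT = ln(1.19671) + 0.328753/1.23 = 0.179576 + 0.267279 = 0.4469.

0.4469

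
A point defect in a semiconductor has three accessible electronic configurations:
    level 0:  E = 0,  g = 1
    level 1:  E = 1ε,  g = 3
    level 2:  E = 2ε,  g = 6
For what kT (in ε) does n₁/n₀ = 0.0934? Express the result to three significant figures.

n₁/n₀ = (g₁/g₀) exp[−(E₁−E₀)/kT] = 0.0934.
⇒ (E₁−E₀)/kT = ln((3/1)/0.0934) = ln(32.120) = 3.4695.
kT = 1ε / 3.4695 = 0.288 ε.

0.288 ε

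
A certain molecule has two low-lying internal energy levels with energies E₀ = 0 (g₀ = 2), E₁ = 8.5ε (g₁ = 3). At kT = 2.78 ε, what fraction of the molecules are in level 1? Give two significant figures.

0.066

Eᵢ/kT = 0, 3.058.
Z = Σ gᵢe^(−Eᵢ/kT) = 2·e^(−0) + 3·e^(−3.058) = 2.000 + 0.1409 = 2.141.
P₁ = g₁ e^(−E₁/kT) / Z = 0.1409/2.141 = 0.066.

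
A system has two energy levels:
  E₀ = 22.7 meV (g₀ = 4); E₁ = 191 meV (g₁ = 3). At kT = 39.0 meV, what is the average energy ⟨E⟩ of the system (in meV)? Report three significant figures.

24.4 meV

Eᵢ/kT = 0.58205, 4.8974.
Z = Σ gᵢe^(−Eᵢ/kT) = 4·e^(−0.58205) + 3·e^(−4.8974) = 2.2350 + 0.022398 = 2.2574.
⟨E⟩ = Σ Eᵢ gᵢe^(−Eᵢ/kT) / Z = (22.7·2.2350 + 191·0.022398) / 2.2574 = 24.4 meV.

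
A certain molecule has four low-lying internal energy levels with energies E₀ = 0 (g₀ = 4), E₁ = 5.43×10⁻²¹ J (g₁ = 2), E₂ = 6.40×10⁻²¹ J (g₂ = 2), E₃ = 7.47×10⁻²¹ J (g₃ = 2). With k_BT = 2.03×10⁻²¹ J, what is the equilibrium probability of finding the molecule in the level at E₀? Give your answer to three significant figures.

Eᵢ/kT = 0, 2.6749, 3.1527, 3.6798.
Z = Σ gᵢe^(−Eᵢ/kT) = 4·e^(−0) + 2·e^(−2.6749) + 2·e^(−3.1527) + 2·e^(−3.6798) = 4.0000 + 0.13783 + 0.085473 + 0.050456 = 4.2738.
P₀ = g₀ e^(−E₀/kT) / Z = 4.0000/4.2738 = 0.936.

0.936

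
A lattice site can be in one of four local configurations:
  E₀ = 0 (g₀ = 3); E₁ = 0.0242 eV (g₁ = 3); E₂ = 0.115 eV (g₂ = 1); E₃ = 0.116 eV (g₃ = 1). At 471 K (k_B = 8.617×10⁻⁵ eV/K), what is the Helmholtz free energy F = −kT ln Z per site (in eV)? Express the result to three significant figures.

-0.0634 eV

k_BT = 8.617×10⁻⁵ × 471 K = 0.040586 eV.
Eᵢ/kT = 0, 0.59626, 2.8335, 2.8581.
Z = Σ gᵢe^(−Eᵢ/kT) = 3·e^(−0) + 3·e^(−0.59626) + 1·e^(−2.8335) + 1·e^(−2.8581) = 3.0000 + 1.6526 + 0.058807 + 0.057378 = 4.7688.
F = −kT ln Z = −0.040586 × ln(4.7688) = −0.040586 × 1.5621 = -0.0634 eV.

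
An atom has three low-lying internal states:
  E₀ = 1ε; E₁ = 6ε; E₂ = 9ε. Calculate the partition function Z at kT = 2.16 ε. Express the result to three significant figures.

Z = 0.707

Eᵢ/kT = 0.46296, 2.7778, 4.1667.
Z = Σ e^(−Eᵢ/kT) = e^(−0.46296) + e^(−2.7778) + e^(−4.1667) = 0.62942 + 0.062175 + 0.015503 = 0.70710.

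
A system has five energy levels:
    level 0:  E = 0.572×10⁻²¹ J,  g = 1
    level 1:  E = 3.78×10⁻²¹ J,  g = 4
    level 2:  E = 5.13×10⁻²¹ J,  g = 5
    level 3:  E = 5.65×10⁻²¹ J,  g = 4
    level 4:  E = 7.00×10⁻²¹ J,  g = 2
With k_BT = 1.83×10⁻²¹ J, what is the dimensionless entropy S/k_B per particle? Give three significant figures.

2.19

Eᵢ/kT = 0.31257, 2.0656, 2.8033, 3.0874, 3.8251.
Z = Σ gᵢe^(−Eᵢ/kT) = 1·e^(−0.31257) + 4·e^(−2.0656) + 5·e^(−2.8033) + 4·e^(−3.0874) + 2·e^(−3.8251) = 0.73156 + 0.50697 + 0.30305 + 0.18248 + 0.043633 = 1.7677.
⟨E⟩ = Σ EᵢPᵢ = 2.9563 ×10⁻²¹ J.
S/k_B = ln Z + ⟨E⟩/kT = ln(1.7677) + 2.9563/1.83 = 0.56968 + 1.6155 = 2.19.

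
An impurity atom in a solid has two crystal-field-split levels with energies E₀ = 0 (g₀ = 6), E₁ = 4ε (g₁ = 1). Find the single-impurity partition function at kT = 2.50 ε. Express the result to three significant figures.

Z = 6.20

Eᵢ/kT = 0, 1.6000.
Z = Σ gᵢe^(−Eᵢ/kT) = 6·e^(−0) + 1·e^(−1.6000) = 6.0000 + 0.20190 = 6.2019.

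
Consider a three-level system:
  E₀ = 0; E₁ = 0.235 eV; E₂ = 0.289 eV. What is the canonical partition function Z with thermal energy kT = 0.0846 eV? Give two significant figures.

Z = 1.1

Eᵢ/kT = 0, 2.778, 3.416.
Z = Σ e^(−Eᵢ/kT) = e^(−0) + e^(−2.778) + e^(−3.416) = 1.000 + 0.06216 + 0.03284 = 1.095.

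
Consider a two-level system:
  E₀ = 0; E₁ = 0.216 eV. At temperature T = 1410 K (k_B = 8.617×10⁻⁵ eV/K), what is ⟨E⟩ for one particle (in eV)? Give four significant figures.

k_BT = 8.617×10⁻⁵ × 1410 K = 0.121500 eV.
Eᵢ/kT = 0, 1.77778.
Z = Σ e^(−Eᵢ/kT) = e^(−0) + e^(−1.77778) = 1.00000 + 0.169013 = 1.16901.
⟨E⟩ = Σ Eᵢ e^(−Eᵢ/kT) / Z = (0·1.00000 + 0.216·0.169013) / 1.16901 = 0.03123 eV.

0.03123 eV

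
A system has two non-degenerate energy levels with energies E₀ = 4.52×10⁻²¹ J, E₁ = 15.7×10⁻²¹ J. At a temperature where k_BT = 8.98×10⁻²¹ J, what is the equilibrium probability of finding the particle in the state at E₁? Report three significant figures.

Eᵢ/kT = 0.50334, 1.7483.
Z = Σ e^(−Eᵢ/kT) = e^(−0.50334) + e^(−1.7483) = 0.60451 + 0.17407 = 0.77858.
P₁ = e^(−E₁/kT) / Z = 0.17407/0.77858 = 0.224.

0.224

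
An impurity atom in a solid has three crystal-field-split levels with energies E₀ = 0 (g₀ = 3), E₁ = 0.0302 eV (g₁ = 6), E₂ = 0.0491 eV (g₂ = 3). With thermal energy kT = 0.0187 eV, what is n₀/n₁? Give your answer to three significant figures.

2.51

n₀/n₁ = (g₀/g₁) exp[−(E₀−E₁)/kT] = (3/6) × exp(−(-0.0302 eV)/(0.0187 eV)) = (3/6) × exp(1.6150) = 2.51.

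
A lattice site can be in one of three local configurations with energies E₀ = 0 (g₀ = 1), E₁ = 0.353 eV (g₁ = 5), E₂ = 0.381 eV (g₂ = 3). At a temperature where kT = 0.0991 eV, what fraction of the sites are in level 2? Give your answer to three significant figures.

Eᵢ/kT = 0, 3.5621, 3.8446.
Z = Σ gᵢe^(−Eᵢ/kT) = 1·e^(−0) + 5·e^(−3.5621) + 3·e^(−3.8446) = 1.0000 + 0.14190 + 0.064185 = 1.2061.
P₂ = g₂ e^(−E₂/kT) / Z = 0.064185/1.2061 = 0.0532.

0.0532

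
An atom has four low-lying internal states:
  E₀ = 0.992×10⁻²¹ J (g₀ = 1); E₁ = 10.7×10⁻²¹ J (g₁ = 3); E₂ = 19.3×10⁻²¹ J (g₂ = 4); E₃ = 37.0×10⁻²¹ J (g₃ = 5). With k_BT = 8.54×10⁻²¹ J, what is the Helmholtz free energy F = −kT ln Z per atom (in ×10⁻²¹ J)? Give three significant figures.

Eᵢ/kT = 0.11616, 1.2529, 2.2600, 4.3326.
Z = Σ gᵢe^(−Eᵢ/kT) = 1·e^(−0.11616) + 3·e^(−1.2529) + 4·e^(−2.2600) + 5·e^(−4.3326) = 0.89033 + 0.85703 + 0.41740 + 0.065667 = 2.2304.
F = −kT ln Z = −8.54 × ln(2.2304) = −8.54 × 0.80218 = -6.85 ×10⁻²¹ J.

-6.85 ×10⁻²¹ J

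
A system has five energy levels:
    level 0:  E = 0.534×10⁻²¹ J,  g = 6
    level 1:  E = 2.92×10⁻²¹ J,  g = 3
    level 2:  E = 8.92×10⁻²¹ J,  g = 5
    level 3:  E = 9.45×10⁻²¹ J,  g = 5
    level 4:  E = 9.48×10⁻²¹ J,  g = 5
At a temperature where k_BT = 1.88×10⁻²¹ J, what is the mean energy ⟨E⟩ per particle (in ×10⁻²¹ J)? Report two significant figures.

1.0 ×10⁻²¹ J

Eᵢ/kT = 0.2840, 1.553, 4.745, 5.027, 5.043.
Z = Σ gᵢe^(−Eᵢ/kT) = 6·e^(−0.2840) + 3·e^(−1.553) + 5·e^(−4.745) + 5·e^(−5.027) + 5·e^(−5.043) = 4.517 + 0.6348 + 0.04348 + 0.03279 + 0.03227 = 5.260.
⟨E⟩ = Σ Eᵢ gᵢe^(−Eᵢ/kT) / Z = (0.534·4.517 + 2.92·0.6348 + 8.92·0.04348 + 9.45·0.03279 + 9.48·0.03227) / 5.260 = 1.0 ×10⁻²¹ J.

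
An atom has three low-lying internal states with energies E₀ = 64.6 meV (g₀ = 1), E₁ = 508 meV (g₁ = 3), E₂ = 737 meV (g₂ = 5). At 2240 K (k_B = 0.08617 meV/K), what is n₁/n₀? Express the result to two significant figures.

0.30

k_BT = 0.08617 × 2240 K = 193.0 meV.
n₁/n₀ = (g₁/g₀) exp[−(E₁−E₀)/kT] = (3/1) × exp(−(443.4 meV)/(193.0 meV)) = (3/1) × exp(-2.297) = 0.30.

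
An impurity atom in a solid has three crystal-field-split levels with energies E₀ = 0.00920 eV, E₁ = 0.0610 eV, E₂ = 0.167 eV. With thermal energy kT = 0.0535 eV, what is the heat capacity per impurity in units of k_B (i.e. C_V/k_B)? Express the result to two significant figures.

0.43

Eᵢ/kT = 0.1720, 1.140, 3.121.
Z = Σ e^(−Eᵢ/kT) = e^(−0.1720) + e^(−1.140) + e^(−3.121) = 0.8420 + 0.3198 + 0.04411 = 1.206.
⟨E⟩ = 0.02871 eV, ⟨E²⟩ = 0.002066 eV².
C_V/k_B = (⟨E²⟩ − ⟨E⟩²)/(kT)² = (0.002066 − 0.0008243)/0.002862 = 0.43.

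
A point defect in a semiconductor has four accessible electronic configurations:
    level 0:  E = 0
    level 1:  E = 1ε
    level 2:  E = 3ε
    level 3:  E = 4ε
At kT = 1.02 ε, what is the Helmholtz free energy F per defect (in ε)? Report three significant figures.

-0.377 ε

Eᵢ/kT = 0, 0.98039, 2.9412, 3.9216.
Z = Σ e^(−Eᵢ/kT) = e^(−0) + e^(−0.98039) + e^(−2.9412) + e^(−3.9216) = 1.0000 + 0.37516 + 0.052802 + 0.019809 = 1.4478.
F = −kT ln Z = −1.02 × ln(1.4478) = −1.02 × 0.37005 = -0.377 ε.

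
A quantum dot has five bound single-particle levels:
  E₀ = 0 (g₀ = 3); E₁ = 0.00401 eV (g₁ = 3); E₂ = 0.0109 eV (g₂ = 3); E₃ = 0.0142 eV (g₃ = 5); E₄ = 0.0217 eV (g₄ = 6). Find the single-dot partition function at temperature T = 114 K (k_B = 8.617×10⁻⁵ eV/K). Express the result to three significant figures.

k_BT = 8.617×10⁻⁵ × 114 K = 0.0098234 eV.
Eᵢ/kT = 0, 0.40821, 1.1096, 1.4455, 2.2090.
Z = Σ gᵢe^(−Eᵢ/kT) = 3·e^(−0) + 3·e^(−0.40821) + 3·e^(−1.1096) + 5·e^(−1.4455) + 6·e^(−2.2090) = 3.0000 + 1.9945 + 0.98907 + 1.1781 + 0.65886 = 7.8205.

Z = 7.82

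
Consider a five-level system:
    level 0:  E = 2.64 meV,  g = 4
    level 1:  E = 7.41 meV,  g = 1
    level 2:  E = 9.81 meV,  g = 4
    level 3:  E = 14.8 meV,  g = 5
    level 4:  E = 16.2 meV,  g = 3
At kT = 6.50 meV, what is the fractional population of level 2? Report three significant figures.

0.191

Eᵢ/kT = 0.40615, 1.1400, 1.5092, 2.2769, 2.4923.
Z = Σ gᵢe^(−Eᵢ/kT) = 4·e^(−0.40615) + 1·e^(−1.1400) + 4·e^(−1.5092) + 5·e^(−2.2769) + 3·e^(−2.4923) = 2.6648 + 0.31982 + 0.88435 + 0.51301 + 0.24816 = 4.6301.
P₂ = g₂ e^(−E₂/kT) / Z = 0.88435/4.6301 = 0.191.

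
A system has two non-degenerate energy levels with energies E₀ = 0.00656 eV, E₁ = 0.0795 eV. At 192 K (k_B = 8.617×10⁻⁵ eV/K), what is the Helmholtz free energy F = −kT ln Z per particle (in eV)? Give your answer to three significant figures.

0.00636 eV

k_BT = 8.617×10⁻⁵ × 192 K = 0.016545 eV.
Eᵢ/kT = 0.39649, 4.8051.
Z = Σ e^(−Eᵢ/kT) = e^(−0.39649) + e^(−4.8051) = 0.67268 + 0.0081879 = 0.68087.
F = −kT ln Z = −0.016545 × ln(0.68087) = −0.016545 × -0.38438 = 0.00636 eV.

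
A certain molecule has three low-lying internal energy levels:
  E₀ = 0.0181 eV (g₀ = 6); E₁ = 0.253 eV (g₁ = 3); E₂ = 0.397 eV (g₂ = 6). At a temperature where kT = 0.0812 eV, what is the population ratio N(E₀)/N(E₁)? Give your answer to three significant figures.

36.1

n₀/n₁ = (g₀/g₁) exp[−(E₀−E₁)/kT] = (6/3) × exp(−(-0.2349 eV)/(0.0812 eV)) = (6/3) × exp(2.8929) = 36.1.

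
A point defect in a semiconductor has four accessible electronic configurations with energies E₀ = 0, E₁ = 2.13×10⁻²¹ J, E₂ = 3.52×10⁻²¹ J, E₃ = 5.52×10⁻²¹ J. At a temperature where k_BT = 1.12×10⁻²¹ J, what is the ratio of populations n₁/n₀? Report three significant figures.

0.149

n₁/n₀ = exp[−(E₁−E₀)/kT] = exp(−(2.13 ×10⁻²¹ J)/(1.12 ×10⁻²¹ J)) = exp(-1.9018) = 0.149.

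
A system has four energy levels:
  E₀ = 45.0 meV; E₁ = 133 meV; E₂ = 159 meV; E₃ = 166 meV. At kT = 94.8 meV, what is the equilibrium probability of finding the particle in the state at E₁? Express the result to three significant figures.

0.200

Eᵢ/kT = 0.47468, 1.4030, 1.6772, 1.7511.
Z = Σ e^(−Eᵢ/kT) = e^(−0.47468) + e^(−1.4030) + e^(−1.6772) + e^(−1.7511) = 0.62208 + 0.24586 + 0.18690 + 0.17358 = 1.2284.
P₁ = e^(−E₁/kT) / Z = 0.24586/1.2284 = 0.200.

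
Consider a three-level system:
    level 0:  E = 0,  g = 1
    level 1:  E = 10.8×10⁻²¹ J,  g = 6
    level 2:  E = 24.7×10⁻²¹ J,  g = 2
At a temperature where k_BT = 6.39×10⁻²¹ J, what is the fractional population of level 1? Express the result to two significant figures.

Eᵢ/kT = 0, 1.690, 3.865.
Z = Σ gᵢe^(−Eᵢ/kT) = 1·e^(−0) + 6·e^(−1.690) + 2·e^(−3.865) = 1.000 + 1.107 + 0.04193 = 2.149.
P₁ = g₁ e^(−E₁/kT) / Z = 1.107/2.149 = 0.52.

0.52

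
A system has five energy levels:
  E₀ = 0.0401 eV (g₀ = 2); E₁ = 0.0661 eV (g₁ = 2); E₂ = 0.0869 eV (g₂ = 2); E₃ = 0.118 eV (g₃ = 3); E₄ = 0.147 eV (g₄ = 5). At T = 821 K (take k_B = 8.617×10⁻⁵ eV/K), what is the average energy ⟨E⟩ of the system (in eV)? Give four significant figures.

0.08305 eV

k_BT = 8.617×10⁻⁵ × 821 K = 0.0707456 eV.
Eᵢ/kT = 0.566820, 0.934334, 1.22834, 1.66795, 2.07787.
Z = Σ gᵢe^(−Eᵢ/kT) = 2·e^(−0.566820) + 2·e^(−0.934334) + 2·e^(−1.22834) + 3·e^(−1.66795) + 5·e^(−2.07787) = 1.13465 + 0.785695 + 0.585556 + 0.565900 + 0.625983 = 3.69778.
⟨E⟩ = Σ Eᵢ gᵢe^(−Eᵢ/kT) / Z = (0.0401·1.13465 + 0.0661·0.785695 + 0.0869·0.585556 + 0.118·0.565900 + 0.147·0.625983) / 3.69778 = 0.08305 eV.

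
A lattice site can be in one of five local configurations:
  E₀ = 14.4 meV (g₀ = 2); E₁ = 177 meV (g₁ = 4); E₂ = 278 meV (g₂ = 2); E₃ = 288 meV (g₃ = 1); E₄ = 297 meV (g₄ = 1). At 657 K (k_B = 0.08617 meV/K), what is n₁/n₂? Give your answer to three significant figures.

11.9

k_BT = 0.08617 × 657 K = 56.614 meV.
n₁/n₂ = (g₁/g₂) exp[−(E₁−E₂)/kT] = (4/2) × exp(−(-101 meV)/(56.614 meV)) = (4/2) × exp(1.7840) = 11.9.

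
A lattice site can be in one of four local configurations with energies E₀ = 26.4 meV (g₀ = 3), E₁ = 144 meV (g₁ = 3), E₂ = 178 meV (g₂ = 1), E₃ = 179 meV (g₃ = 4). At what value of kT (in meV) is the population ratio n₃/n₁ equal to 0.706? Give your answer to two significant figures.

55 meV

n₃/n₁ = (g₃/g₁) exp[−(E₃−E₁)/kT] = 0.706.
⇒ (E₃−E₁)/kT = ln((4/3)/0.706) = ln(1.889) = 0.6360.
kT = 35 meV / 0.6360 = 55 meV.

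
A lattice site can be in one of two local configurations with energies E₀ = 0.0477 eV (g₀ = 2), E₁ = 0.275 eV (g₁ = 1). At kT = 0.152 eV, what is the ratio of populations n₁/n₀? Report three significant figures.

n₁/n₀ = (g₁/g₀) exp[−(E₁−E₀)/kT] = (1/2) × exp(−(0.2273 eV)/(0.152 eV)) = (1/2) × exp(-1.4954) = 0.112.

0.112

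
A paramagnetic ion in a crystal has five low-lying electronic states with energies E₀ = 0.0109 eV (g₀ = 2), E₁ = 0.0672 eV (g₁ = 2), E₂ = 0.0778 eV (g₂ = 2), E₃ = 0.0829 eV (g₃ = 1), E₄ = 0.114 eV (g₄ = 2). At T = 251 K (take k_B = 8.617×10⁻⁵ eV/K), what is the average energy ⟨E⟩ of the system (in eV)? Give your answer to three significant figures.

k_BT = 8.617×10⁻⁵ × 251 K = 0.021629 eV.
Eᵢ/kT = 0.50395, 3.1069, 3.5970, 3.8328, 5.2707.
Z = Σ gᵢe^(−Eᵢ/kT) = 2·e^(−0.50395) + 2·e^(−3.1069) + 2·e^(−3.5970) + 1·e^(−3.8328) + 2·e^(−5.2707) = 1.2083 + 0.089479 + 0.054812 + 0.021649 + 0.010280 = 1.3845.
⟨E⟩ = Σ Eᵢ gᵢe^(−Eᵢ/kT) / Z = (0.0109·1.2083 + 0.0672·0.089479 + 0.0778·0.054812 + 0.0829·0.021649 + 0.114·0.010280) / 1.3845 = 0.0191 eV.

0.0191 eV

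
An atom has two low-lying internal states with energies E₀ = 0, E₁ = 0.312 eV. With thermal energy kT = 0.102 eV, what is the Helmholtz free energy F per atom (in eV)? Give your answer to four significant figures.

Eᵢ/kT = 0, 3.05882.
Z = Σ e^(−Eᵢ/kT) = e^(−0) + e^(−3.05882) = 1.00000 + 0.0469431 = 1.04694.
F = −kT ln Z = −0.102 × ln(1.04694) = −0.102 × 0.0458716 = -0.004679 eV.

-0.004679 eV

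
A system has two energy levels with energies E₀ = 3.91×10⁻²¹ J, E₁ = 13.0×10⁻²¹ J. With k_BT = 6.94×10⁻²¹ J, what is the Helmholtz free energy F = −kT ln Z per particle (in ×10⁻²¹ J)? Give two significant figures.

2.3 ×10⁻²¹ J

Eᵢ/kT = 0.5634, 1.873.
Z = Σ e^(−Eᵢ/kT) = e^(−0.5634) + e^(−1.873) = 0.5693 + 0.1537 = 0.7230.
F = −kT ln Z = −6.94 × ln(0.7230) = −6.94 × -0.3243 = 2.3 ×10⁻²¹ J.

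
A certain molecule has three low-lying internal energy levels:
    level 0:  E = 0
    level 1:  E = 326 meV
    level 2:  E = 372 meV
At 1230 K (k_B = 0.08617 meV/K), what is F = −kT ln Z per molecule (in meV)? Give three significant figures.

-7.77 meV

k_BT = 0.08617 × 1230 K = 105.99 meV.
Eᵢ/kT = 0, 3.0758, 3.5098.
Z = Σ e^(−Eᵢ/kT) = e^(−0) + e^(−3.0758) + e^(−3.5098) = 1.0000 + 0.046153 + 0.029903 = 1.0761.
F = −kT ln Z = −105.99 × ln(1.0761) = −105.99 × 0.073343 = -7.77 meV.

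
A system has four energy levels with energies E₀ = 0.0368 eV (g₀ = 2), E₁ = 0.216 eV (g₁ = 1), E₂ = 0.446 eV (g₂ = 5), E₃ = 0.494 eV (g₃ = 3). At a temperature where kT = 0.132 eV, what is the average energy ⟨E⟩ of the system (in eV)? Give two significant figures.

Eᵢ/kT = 0.2788, 1.636, 3.379, 3.742.
Z = Σ gᵢe^(−Eᵢ/kT) = 2·e^(−0.2788) + 1·e^(−1.636) + 5·e^(−3.379) + 3·e^(−3.742) = 1.513 + 0.1948 + 0.1704 + 0.07112 = 1.949.
⟨E⟩ = Σ Eᵢ gᵢe^(−Eᵢ/kT) / Z = (0.0368·1.513 + 0.216·0.1948 + 0.446·0.1704 + 0.494·0.07112) / 1.949 = 0.11 eV.

0.11 eV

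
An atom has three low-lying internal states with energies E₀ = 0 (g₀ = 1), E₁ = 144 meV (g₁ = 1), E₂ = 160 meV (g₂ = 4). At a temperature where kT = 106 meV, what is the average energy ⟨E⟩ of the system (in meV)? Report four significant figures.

Eᵢ/kT = 0, 1.35849, 1.50943.
Z = Σ gᵢe^(−Eᵢ/kT) = 1·e^(−0) + 1·e^(−1.35849) + 4·e^(−1.50943) = 1.00000 + 0.257049 + 0.884144 = 2.14119.
⟨E⟩ = Σ Eᵢ gᵢe^(−Eᵢ/kT) / Z = (0·1.00000 + 144·0.257049 + 160·0.884144) / 2.14119 = 83.35 meV.

83.35 meV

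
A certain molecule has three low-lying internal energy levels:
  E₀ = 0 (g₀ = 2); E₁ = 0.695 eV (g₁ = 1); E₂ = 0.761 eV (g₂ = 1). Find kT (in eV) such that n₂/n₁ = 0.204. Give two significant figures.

0.042 eV

n₂/n₁ = (g₂/g₁) exp[−(E₂−E₁)/kT] = 0.204.
⇒ (E₂−E₁)/kT = ln((1/1)/0.204) = ln(4.902) = 1.590.
kT = 0.066 eV / 1.590 = 0.042 eV.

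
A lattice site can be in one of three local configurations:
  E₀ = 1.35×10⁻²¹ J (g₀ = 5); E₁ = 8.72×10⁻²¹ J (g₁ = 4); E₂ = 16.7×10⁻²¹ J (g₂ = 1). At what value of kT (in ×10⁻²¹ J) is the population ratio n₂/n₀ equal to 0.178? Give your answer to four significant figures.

131.7 ×10⁻²¹ J

n₂/n₀ = (g₂/g₀) exp[−(E₂−E₀)/kT] = 0.178.
⇒ (E₂−E₀)/kT = ln((1/5)/0.178) = ln(1.12360) = 0.116538.
kT = 15.35 ×10⁻²¹ J / 0.116538 = 131.7 ×10⁻²¹ J.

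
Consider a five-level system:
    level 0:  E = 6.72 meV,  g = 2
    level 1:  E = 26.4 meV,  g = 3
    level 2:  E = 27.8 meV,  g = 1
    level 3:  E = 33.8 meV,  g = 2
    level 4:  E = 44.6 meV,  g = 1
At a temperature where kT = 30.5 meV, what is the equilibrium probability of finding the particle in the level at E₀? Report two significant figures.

Eᵢ/kT = 0.2203, 0.8656, 0.9115, 1.108, 1.462.
Z = Σ gᵢe^(−Eᵢ/kT) = 2·e^(−0.2203) + 3·e^(−0.8656) + 1·e^(−0.9115) + 2·e^(−1.108) + 1·e^(−1.462) = 1.605 + 1.262 + 0.4019 + 0.6604 + 0.2318 = 4.161.
P₀ = g₀ e^(−E₀/kT) / Z = 1.605/4.161 = 0.39.

0.39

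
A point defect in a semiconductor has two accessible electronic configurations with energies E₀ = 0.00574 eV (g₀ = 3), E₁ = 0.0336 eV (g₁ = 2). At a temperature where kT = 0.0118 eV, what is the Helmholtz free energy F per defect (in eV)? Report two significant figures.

-0.0079 eV

Eᵢ/kT = 0.4864, 2.847.
Z = Σ gᵢe^(−Eᵢ/kT) = 3·e^(−0.4864) + 2·e^(−2.847) = 1.845 + 0.1160 = 1.961.
F = −kT ln Z = −0.0118 × ln(1.961) = −0.0118 × 0.6735 = -0.0079 eV.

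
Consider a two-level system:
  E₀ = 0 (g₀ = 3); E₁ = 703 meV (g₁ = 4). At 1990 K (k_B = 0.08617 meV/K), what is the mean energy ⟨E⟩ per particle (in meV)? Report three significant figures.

15.2 meV

k_BT = 0.08617 × 1990 K = 171.48 meV.
Eᵢ/kT = 0, 4.0996.
Z = Σ gᵢe^(−Eᵢ/kT) = 3·e^(−0) + 4·e^(−4.0996) = 3.0000 + 0.066317 = 3.0663.
⟨E⟩ = Σ Eᵢ gᵢe^(−Eᵢ/kT) / Z = (0·3.0000 + 703·0.066317) / 3.0663 = 15.2 meV.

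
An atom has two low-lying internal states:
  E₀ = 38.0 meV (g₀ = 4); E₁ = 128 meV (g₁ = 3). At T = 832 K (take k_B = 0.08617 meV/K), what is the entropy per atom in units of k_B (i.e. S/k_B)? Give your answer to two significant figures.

1.8

k_BT = 0.08617 × 832 K = 71.69 meV.
Eᵢ/kT = 0.5301, 1.785.
Z = Σ gᵢe^(−Eᵢ/kT) = 4·e^(−0.5301) + 3·e^(−1.785) = 2.354 + 0.5034 = 2.857.
⟨E⟩ = Σ EᵢPᵢ = 53.86 meV.
S/k_B = ln Z + ⟨E⟩/kT = ln(2.857) + 53.86/71.69 = 1.050 + 0.7513 = 1.8.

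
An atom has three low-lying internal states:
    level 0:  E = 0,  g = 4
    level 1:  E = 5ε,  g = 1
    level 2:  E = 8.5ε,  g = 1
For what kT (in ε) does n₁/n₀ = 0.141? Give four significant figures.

n₁/n₀ = (g₁/g₀) exp[−(E₁−E₀)/kT] = 0.141.
⇒ (E₁−E₀)/kT = ln((1/4)/0.141) = ln(1.77305) = 0.572701.
kT = 5ε / 0.572701 = 8.731 ε.

8.731 ε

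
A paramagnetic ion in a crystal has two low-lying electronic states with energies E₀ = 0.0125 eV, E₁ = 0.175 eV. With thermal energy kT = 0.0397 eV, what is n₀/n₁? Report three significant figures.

n₀/n₁ = exp[−(E₀−E₁)/kT] = exp(−(-0.1625 eV)/(0.0397 eV)) = exp(4.0932) = 59.9.

59.9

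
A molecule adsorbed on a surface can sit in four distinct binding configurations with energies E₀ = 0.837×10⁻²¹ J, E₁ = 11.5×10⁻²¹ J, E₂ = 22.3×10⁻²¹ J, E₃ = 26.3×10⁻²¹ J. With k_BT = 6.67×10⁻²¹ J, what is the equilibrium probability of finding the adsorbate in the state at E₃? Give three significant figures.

0.0174

Eᵢ/kT = 0.12549, 1.7241, 3.3433, 3.9430.
Z = Σ e^(−Eᵢ/kT) = e^(−0.12549) + e^(−1.7241) + e^(−3.3433) + e^(−3.9430) = 0.88206 + 0.17833 + 0.035320 + 0.019390 = 1.1151.
P₃ = e^(−E₃/kT) / Z = 0.019390/1.1151 = 0.0174.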